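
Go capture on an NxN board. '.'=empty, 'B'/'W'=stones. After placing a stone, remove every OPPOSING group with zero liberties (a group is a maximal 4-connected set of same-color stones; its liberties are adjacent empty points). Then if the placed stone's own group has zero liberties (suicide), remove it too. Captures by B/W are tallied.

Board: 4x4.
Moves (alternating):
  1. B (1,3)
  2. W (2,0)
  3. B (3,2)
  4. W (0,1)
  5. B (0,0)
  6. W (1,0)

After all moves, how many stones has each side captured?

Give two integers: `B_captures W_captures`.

Answer: 0 1

Derivation:
Move 1: B@(1,3) -> caps B=0 W=0
Move 2: W@(2,0) -> caps B=0 W=0
Move 3: B@(3,2) -> caps B=0 W=0
Move 4: W@(0,1) -> caps B=0 W=0
Move 5: B@(0,0) -> caps B=0 W=0
Move 6: W@(1,0) -> caps B=0 W=1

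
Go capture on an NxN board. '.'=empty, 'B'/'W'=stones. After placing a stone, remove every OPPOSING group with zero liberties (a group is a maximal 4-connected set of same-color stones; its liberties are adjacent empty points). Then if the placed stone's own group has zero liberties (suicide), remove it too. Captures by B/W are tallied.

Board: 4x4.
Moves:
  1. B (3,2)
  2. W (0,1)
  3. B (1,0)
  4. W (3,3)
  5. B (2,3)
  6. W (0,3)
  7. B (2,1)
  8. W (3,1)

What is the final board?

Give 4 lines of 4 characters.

Move 1: B@(3,2) -> caps B=0 W=0
Move 2: W@(0,1) -> caps B=0 W=0
Move 3: B@(1,0) -> caps B=0 W=0
Move 4: W@(3,3) -> caps B=0 W=0
Move 5: B@(2,3) -> caps B=1 W=0
Move 6: W@(0,3) -> caps B=1 W=0
Move 7: B@(2,1) -> caps B=1 W=0
Move 8: W@(3,1) -> caps B=1 W=0

Answer: .W.W
B...
.B.B
.WB.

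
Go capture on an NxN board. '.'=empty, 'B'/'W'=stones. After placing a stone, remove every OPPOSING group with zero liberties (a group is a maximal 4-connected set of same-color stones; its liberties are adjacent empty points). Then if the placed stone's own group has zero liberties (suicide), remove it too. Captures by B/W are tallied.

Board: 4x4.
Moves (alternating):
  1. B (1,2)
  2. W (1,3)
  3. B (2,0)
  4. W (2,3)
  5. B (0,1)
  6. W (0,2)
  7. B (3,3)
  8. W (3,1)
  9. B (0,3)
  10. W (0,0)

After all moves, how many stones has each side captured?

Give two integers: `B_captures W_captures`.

Move 1: B@(1,2) -> caps B=0 W=0
Move 2: W@(1,3) -> caps B=0 W=0
Move 3: B@(2,0) -> caps B=0 W=0
Move 4: W@(2,3) -> caps B=0 W=0
Move 5: B@(0,1) -> caps B=0 W=0
Move 6: W@(0,2) -> caps B=0 W=0
Move 7: B@(3,3) -> caps B=0 W=0
Move 8: W@(3,1) -> caps B=0 W=0
Move 9: B@(0,3) -> caps B=1 W=0
Move 10: W@(0,0) -> caps B=1 W=0

Answer: 1 0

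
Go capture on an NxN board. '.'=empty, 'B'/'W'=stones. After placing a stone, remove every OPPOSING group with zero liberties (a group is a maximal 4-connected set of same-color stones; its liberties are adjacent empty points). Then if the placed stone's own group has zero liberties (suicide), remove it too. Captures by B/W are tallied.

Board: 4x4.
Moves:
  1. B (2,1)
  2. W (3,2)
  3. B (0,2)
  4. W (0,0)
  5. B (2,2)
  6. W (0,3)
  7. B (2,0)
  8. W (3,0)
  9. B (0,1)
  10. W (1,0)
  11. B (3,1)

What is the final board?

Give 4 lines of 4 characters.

Move 1: B@(2,1) -> caps B=0 W=0
Move 2: W@(3,2) -> caps B=0 W=0
Move 3: B@(0,2) -> caps B=0 W=0
Move 4: W@(0,0) -> caps B=0 W=0
Move 5: B@(2,2) -> caps B=0 W=0
Move 6: W@(0,3) -> caps B=0 W=0
Move 7: B@(2,0) -> caps B=0 W=0
Move 8: W@(3,0) -> caps B=0 W=0
Move 9: B@(0,1) -> caps B=0 W=0
Move 10: W@(1,0) -> caps B=0 W=0
Move 11: B@(3,1) -> caps B=1 W=0

Answer: WBBW
W...
BBB.
.BW.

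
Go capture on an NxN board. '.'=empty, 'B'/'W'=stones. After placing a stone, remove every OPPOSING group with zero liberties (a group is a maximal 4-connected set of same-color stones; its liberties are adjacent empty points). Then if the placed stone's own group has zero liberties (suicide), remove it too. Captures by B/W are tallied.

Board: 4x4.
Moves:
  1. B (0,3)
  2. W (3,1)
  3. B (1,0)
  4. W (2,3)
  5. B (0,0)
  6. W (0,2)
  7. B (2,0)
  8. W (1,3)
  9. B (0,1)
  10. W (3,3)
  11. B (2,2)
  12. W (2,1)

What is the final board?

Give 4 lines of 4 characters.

Answer: BBW.
B..W
BWBW
.W.W

Derivation:
Move 1: B@(0,3) -> caps B=0 W=0
Move 2: W@(3,1) -> caps B=0 W=0
Move 3: B@(1,0) -> caps B=0 W=0
Move 4: W@(2,3) -> caps B=0 W=0
Move 5: B@(0,0) -> caps B=0 W=0
Move 6: W@(0,2) -> caps B=0 W=0
Move 7: B@(2,0) -> caps B=0 W=0
Move 8: W@(1,3) -> caps B=0 W=1
Move 9: B@(0,1) -> caps B=0 W=1
Move 10: W@(3,3) -> caps B=0 W=1
Move 11: B@(2,2) -> caps B=0 W=1
Move 12: W@(2,1) -> caps B=0 W=1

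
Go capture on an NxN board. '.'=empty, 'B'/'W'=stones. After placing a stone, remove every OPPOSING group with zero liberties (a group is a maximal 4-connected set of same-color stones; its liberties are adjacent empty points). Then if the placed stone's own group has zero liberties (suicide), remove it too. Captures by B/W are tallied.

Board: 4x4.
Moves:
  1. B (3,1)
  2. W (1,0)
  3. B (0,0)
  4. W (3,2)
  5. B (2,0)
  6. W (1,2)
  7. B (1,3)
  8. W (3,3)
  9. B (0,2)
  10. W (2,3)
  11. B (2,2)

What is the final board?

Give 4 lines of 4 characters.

Answer: B.B.
W.WB
B.B.
.B..

Derivation:
Move 1: B@(3,1) -> caps B=0 W=0
Move 2: W@(1,0) -> caps B=0 W=0
Move 3: B@(0,0) -> caps B=0 W=0
Move 4: W@(3,2) -> caps B=0 W=0
Move 5: B@(2,0) -> caps B=0 W=0
Move 6: W@(1,2) -> caps B=0 W=0
Move 7: B@(1,3) -> caps B=0 W=0
Move 8: W@(3,3) -> caps B=0 W=0
Move 9: B@(0,2) -> caps B=0 W=0
Move 10: W@(2,3) -> caps B=0 W=0
Move 11: B@(2,2) -> caps B=3 W=0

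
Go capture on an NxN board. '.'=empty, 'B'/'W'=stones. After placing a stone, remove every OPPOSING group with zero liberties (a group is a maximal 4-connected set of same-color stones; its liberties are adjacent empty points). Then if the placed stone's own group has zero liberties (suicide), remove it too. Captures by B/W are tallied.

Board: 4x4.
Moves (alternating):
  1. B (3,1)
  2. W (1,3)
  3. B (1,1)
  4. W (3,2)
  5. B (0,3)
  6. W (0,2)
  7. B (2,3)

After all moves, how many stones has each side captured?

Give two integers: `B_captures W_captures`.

Answer: 0 1

Derivation:
Move 1: B@(3,1) -> caps B=0 W=0
Move 2: W@(1,3) -> caps B=0 W=0
Move 3: B@(1,1) -> caps B=0 W=0
Move 4: W@(3,2) -> caps B=0 W=0
Move 5: B@(0,3) -> caps B=0 W=0
Move 6: W@(0,2) -> caps B=0 W=1
Move 7: B@(2,3) -> caps B=0 W=1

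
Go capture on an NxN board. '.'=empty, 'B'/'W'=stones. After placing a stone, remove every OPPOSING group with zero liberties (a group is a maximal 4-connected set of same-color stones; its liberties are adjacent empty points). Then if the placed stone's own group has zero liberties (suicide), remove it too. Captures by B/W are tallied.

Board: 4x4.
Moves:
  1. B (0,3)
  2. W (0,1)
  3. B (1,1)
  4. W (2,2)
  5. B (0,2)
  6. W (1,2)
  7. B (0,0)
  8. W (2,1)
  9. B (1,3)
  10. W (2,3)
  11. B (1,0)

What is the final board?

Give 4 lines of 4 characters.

Answer: B.BB
BBWB
.WWW
....

Derivation:
Move 1: B@(0,3) -> caps B=0 W=0
Move 2: W@(0,1) -> caps B=0 W=0
Move 3: B@(1,1) -> caps B=0 W=0
Move 4: W@(2,2) -> caps B=0 W=0
Move 5: B@(0,2) -> caps B=0 W=0
Move 6: W@(1,2) -> caps B=0 W=0
Move 7: B@(0,0) -> caps B=1 W=0
Move 8: W@(2,1) -> caps B=1 W=0
Move 9: B@(1,3) -> caps B=1 W=0
Move 10: W@(2,3) -> caps B=1 W=0
Move 11: B@(1,0) -> caps B=1 W=0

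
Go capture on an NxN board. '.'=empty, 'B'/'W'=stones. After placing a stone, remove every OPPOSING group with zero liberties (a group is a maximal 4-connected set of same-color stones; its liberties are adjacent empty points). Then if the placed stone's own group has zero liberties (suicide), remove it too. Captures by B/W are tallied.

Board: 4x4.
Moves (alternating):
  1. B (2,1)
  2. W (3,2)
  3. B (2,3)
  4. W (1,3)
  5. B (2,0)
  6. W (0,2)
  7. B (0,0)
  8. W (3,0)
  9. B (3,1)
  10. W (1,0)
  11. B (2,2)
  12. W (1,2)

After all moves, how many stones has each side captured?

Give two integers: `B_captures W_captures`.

Answer: 1 0

Derivation:
Move 1: B@(2,1) -> caps B=0 W=0
Move 2: W@(3,2) -> caps B=0 W=0
Move 3: B@(2,3) -> caps B=0 W=0
Move 4: W@(1,3) -> caps B=0 W=0
Move 5: B@(2,0) -> caps B=0 W=0
Move 6: W@(0,2) -> caps B=0 W=0
Move 7: B@(0,0) -> caps B=0 W=0
Move 8: W@(3,0) -> caps B=0 W=0
Move 9: B@(3,1) -> caps B=1 W=0
Move 10: W@(1,0) -> caps B=1 W=0
Move 11: B@(2,2) -> caps B=1 W=0
Move 12: W@(1,2) -> caps B=1 W=0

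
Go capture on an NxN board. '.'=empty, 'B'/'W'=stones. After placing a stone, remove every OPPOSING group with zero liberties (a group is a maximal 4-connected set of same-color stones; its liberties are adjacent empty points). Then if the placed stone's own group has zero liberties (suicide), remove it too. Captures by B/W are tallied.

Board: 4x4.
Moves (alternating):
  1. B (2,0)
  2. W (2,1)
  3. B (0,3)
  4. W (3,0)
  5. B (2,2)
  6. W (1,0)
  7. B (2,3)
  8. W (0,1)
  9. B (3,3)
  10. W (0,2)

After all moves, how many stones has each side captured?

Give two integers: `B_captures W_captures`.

Move 1: B@(2,0) -> caps B=0 W=0
Move 2: W@(2,1) -> caps B=0 W=0
Move 3: B@(0,3) -> caps B=0 W=0
Move 4: W@(3,0) -> caps B=0 W=0
Move 5: B@(2,2) -> caps B=0 W=0
Move 6: W@(1,0) -> caps B=0 W=1
Move 7: B@(2,3) -> caps B=0 W=1
Move 8: W@(0,1) -> caps B=0 W=1
Move 9: B@(3,3) -> caps B=0 W=1
Move 10: W@(0,2) -> caps B=0 W=1

Answer: 0 1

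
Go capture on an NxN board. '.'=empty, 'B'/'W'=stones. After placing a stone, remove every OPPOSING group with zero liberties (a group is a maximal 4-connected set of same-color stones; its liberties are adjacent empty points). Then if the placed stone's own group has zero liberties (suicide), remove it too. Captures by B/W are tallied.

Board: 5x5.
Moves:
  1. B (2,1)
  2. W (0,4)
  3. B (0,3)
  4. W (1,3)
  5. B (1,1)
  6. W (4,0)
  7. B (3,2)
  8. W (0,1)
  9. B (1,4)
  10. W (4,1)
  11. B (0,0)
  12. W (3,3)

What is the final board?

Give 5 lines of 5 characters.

Move 1: B@(2,1) -> caps B=0 W=0
Move 2: W@(0,4) -> caps B=0 W=0
Move 3: B@(0,3) -> caps B=0 W=0
Move 4: W@(1,3) -> caps B=0 W=0
Move 5: B@(1,1) -> caps B=0 W=0
Move 6: W@(4,0) -> caps B=0 W=0
Move 7: B@(3,2) -> caps B=0 W=0
Move 8: W@(0,1) -> caps B=0 W=0
Move 9: B@(1,4) -> caps B=1 W=0
Move 10: W@(4,1) -> caps B=1 W=0
Move 11: B@(0,0) -> caps B=1 W=0
Move 12: W@(3,3) -> caps B=1 W=0

Answer: BW.B.
.B.WB
.B...
..BW.
WW...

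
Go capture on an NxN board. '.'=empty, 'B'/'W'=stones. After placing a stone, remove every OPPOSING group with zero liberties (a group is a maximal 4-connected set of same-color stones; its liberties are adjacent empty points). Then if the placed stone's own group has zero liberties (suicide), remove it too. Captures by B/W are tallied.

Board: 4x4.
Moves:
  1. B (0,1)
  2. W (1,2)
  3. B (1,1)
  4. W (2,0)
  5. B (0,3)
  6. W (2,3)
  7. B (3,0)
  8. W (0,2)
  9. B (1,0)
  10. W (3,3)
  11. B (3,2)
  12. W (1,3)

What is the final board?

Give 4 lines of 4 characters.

Answer: .BW.
BBWW
W..W
B.BW

Derivation:
Move 1: B@(0,1) -> caps B=0 W=0
Move 2: W@(1,2) -> caps B=0 W=0
Move 3: B@(1,1) -> caps B=0 W=0
Move 4: W@(2,0) -> caps B=0 W=0
Move 5: B@(0,3) -> caps B=0 W=0
Move 6: W@(2,3) -> caps B=0 W=0
Move 7: B@(3,0) -> caps B=0 W=0
Move 8: W@(0,2) -> caps B=0 W=0
Move 9: B@(1,0) -> caps B=0 W=0
Move 10: W@(3,3) -> caps B=0 W=0
Move 11: B@(3,2) -> caps B=0 W=0
Move 12: W@(1,3) -> caps B=0 W=1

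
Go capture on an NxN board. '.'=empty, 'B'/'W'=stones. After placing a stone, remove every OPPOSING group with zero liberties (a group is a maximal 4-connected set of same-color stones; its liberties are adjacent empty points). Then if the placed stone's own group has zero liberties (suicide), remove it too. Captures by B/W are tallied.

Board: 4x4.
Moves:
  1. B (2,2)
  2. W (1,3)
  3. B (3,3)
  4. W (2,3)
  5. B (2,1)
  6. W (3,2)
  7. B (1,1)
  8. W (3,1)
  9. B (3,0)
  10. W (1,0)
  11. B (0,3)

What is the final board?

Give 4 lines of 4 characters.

Answer: ...B
WB.W
.BBW
BWW.

Derivation:
Move 1: B@(2,2) -> caps B=0 W=0
Move 2: W@(1,3) -> caps B=0 W=0
Move 3: B@(3,3) -> caps B=0 W=0
Move 4: W@(2,3) -> caps B=0 W=0
Move 5: B@(2,1) -> caps B=0 W=0
Move 6: W@(3,2) -> caps B=0 W=1
Move 7: B@(1,1) -> caps B=0 W=1
Move 8: W@(3,1) -> caps B=0 W=1
Move 9: B@(3,0) -> caps B=0 W=1
Move 10: W@(1,0) -> caps B=0 W=1
Move 11: B@(0,3) -> caps B=0 W=1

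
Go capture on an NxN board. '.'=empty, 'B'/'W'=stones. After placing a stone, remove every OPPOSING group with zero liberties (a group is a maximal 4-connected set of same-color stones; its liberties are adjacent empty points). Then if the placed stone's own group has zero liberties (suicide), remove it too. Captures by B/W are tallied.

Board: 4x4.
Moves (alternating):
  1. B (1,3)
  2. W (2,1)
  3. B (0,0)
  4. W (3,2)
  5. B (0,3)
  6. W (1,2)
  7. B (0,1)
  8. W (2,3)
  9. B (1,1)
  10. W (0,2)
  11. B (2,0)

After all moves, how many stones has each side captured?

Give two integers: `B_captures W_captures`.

Answer: 0 2

Derivation:
Move 1: B@(1,3) -> caps B=0 W=0
Move 2: W@(2,1) -> caps B=0 W=0
Move 3: B@(0,0) -> caps B=0 W=0
Move 4: W@(3,2) -> caps B=0 W=0
Move 5: B@(0,3) -> caps B=0 W=0
Move 6: W@(1,2) -> caps B=0 W=0
Move 7: B@(0,1) -> caps B=0 W=0
Move 8: W@(2,3) -> caps B=0 W=0
Move 9: B@(1,1) -> caps B=0 W=0
Move 10: W@(0,2) -> caps B=0 W=2
Move 11: B@(2,0) -> caps B=0 W=2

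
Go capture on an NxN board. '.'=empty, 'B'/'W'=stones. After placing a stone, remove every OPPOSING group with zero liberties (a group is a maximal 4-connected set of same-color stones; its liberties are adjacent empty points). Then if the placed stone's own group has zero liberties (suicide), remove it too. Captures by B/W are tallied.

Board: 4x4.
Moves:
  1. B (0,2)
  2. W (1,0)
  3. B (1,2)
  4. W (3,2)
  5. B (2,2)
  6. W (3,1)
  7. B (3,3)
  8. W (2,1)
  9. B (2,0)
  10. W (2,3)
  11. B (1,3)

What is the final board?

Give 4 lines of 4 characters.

Move 1: B@(0,2) -> caps B=0 W=0
Move 2: W@(1,0) -> caps B=0 W=0
Move 3: B@(1,2) -> caps B=0 W=0
Move 4: W@(3,2) -> caps B=0 W=0
Move 5: B@(2,2) -> caps B=0 W=0
Move 6: W@(3,1) -> caps B=0 W=0
Move 7: B@(3,3) -> caps B=0 W=0
Move 8: W@(2,1) -> caps B=0 W=0
Move 9: B@(2,0) -> caps B=0 W=0
Move 10: W@(2,3) -> caps B=0 W=1
Move 11: B@(1,3) -> caps B=0 W=1

Answer: ..B.
W.BB
BWBW
.WW.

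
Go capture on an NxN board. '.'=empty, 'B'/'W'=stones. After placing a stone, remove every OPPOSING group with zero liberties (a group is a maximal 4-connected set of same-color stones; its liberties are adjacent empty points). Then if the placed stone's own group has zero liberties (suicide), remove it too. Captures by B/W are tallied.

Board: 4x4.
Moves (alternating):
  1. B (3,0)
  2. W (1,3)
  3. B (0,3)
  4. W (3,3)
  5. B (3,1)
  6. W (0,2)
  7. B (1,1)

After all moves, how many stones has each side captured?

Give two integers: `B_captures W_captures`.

Answer: 0 1

Derivation:
Move 1: B@(3,0) -> caps B=0 W=0
Move 2: W@(1,3) -> caps B=0 W=0
Move 3: B@(0,3) -> caps B=0 W=0
Move 4: W@(3,3) -> caps B=0 W=0
Move 5: B@(3,1) -> caps B=0 W=0
Move 6: W@(0,2) -> caps B=0 W=1
Move 7: B@(1,1) -> caps B=0 W=1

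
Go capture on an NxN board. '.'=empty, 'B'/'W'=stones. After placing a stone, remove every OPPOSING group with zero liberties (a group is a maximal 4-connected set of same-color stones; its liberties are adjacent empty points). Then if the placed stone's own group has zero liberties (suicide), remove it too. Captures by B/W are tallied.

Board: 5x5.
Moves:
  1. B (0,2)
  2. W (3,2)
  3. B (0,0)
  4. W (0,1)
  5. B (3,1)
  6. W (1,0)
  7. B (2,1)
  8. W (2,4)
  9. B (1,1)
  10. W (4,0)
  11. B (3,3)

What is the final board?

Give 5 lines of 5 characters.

Move 1: B@(0,2) -> caps B=0 W=0
Move 2: W@(3,2) -> caps B=0 W=0
Move 3: B@(0,0) -> caps B=0 W=0
Move 4: W@(0,1) -> caps B=0 W=0
Move 5: B@(3,1) -> caps B=0 W=0
Move 6: W@(1,0) -> caps B=0 W=1
Move 7: B@(2,1) -> caps B=0 W=1
Move 8: W@(2,4) -> caps B=0 W=1
Move 9: B@(1,1) -> caps B=0 W=1
Move 10: W@(4,0) -> caps B=0 W=1
Move 11: B@(3,3) -> caps B=0 W=1

Answer: .WB..
WB...
.B..W
.BWB.
W....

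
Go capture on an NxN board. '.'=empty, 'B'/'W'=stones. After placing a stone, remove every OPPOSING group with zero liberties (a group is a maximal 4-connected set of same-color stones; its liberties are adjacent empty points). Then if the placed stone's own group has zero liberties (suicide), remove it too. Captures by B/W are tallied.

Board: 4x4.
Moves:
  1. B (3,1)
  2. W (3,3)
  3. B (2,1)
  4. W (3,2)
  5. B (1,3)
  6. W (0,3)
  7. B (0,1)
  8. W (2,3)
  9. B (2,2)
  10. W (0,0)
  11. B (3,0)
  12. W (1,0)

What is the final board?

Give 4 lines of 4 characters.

Move 1: B@(3,1) -> caps B=0 W=0
Move 2: W@(3,3) -> caps B=0 W=0
Move 3: B@(2,1) -> caps B=0 W=0
Move 4: W@(3,2) -> caps B=0 W=0
Move 5: B@(1,3) -> caps B=0 W=0
Move 6: W@(0,3) -> caps B=0 W=0
Move 7: B@(0,1) -> caps B=0 W=0
Move 8: W@(2,3) -> caps B=0 W=0
Move 9: B@(2,2) -> caps B=3 W=0
Move 10: W@(0,0) -> caps B=3 W=0
Move 11: B@(3,0) -> caps B=3 W=0
Move 12: W@(1,0) -> caps B=3 W=0

Answer: WB.W
W..B
.BB.
BB..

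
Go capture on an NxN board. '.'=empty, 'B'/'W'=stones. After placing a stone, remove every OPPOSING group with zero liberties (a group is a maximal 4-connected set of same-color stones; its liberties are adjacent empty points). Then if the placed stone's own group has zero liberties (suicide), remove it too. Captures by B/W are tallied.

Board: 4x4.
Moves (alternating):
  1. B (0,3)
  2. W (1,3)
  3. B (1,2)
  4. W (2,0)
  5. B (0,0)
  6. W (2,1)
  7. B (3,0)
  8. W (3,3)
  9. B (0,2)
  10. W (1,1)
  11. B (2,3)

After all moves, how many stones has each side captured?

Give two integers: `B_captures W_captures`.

Answer: 1 0

Derivation:
Move 1: B@(0,3) -> caps B=0 W=0
Move 2: W@(1,3) -> caps B=0 W=0
Move 3: B@(1,2) -> caps B=0 W=0
Move 4: W@(2,0) -> caps B=0 W=0
Move 5: B@(0,0) -> caps B=0 W=0
Move 6: W@(2,1) -> caps B=0 W=0
Move 7: B@(3,0) -> caps B=0 W=0
Move 8: W@(3,3) -> caps B=0 W=0
Move 9: B@(0,2) -> caps B=0 W=0
Move 10: W@(1,1) -> caps B=0 W=0
Move 11: B@(2,3) -> caps B=1 W=0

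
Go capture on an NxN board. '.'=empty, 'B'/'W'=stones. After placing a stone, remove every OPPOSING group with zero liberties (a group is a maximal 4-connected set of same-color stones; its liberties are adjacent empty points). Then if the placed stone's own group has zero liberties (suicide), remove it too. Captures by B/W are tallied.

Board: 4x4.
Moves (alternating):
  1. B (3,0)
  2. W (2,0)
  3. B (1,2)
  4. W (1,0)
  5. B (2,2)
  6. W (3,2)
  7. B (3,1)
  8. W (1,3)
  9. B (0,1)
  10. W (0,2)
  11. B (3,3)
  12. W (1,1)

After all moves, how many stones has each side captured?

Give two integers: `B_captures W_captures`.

Answer: 1 0

Derivation:
Move 1: B@(3,0) -> caps B=0 W=0
Move 2: W@(2,0) -> caps B=0 W=0
Move 3: B@(1,2) -> caps B=0 W=0
Move 4: W@(1,0) -> caps B=0 W=0
Move 5: B@(2,2) -> caps B=0 W=0
Move 6: W@(3,2) -> caps B=0 W=0
Move 7: B@(3,1) -> caps B=0 W=0
Move 8: W@(1,3) -> caps B=0 W=0
Move 9: B@(0,1) -> caps B=0 W=0
Move 10: W@(0,2) -> caps B=0 W=0
Move 11: B@(3,3) -> caps B=1 W=0
Move 12: W@(1,1) -> caps B=1 W=0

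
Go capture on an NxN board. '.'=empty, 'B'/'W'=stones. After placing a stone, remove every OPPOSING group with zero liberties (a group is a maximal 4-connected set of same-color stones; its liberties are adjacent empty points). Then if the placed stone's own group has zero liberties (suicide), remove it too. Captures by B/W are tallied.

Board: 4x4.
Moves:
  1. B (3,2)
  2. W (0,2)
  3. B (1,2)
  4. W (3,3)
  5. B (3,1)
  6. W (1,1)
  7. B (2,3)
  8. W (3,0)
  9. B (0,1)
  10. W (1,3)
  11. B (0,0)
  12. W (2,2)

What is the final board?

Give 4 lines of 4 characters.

Answer: BBW.
.W.W
..WB
WBB.

Derivation:
Move 1: B@(3,2) -> caps B=0 W=0
Move 2: W@(0,2) -> caps B=0 W=0
Move 3: B@(1,2) -> caps B=0 W=0
Move 4: W@(3,3) -> caps B=0 W=0
Move 5: B@(3,1) -> caps B=0 W=0
Move 6: W@(1,1) -> caps B=0 W=0
Move 7: B@(2,3) -> caps B=1 W=0
Move 8: W@(3,0) -> caps B=1 W=0
Move 9: B@(0,1) -> caps B=1 W=0
Move 10: W@(1,3) -> caps B=1 W=0
Move 11: B@(0,0) -> caps B=1 W=0
Move 12: W@(2,2) -> caps B=1 W=1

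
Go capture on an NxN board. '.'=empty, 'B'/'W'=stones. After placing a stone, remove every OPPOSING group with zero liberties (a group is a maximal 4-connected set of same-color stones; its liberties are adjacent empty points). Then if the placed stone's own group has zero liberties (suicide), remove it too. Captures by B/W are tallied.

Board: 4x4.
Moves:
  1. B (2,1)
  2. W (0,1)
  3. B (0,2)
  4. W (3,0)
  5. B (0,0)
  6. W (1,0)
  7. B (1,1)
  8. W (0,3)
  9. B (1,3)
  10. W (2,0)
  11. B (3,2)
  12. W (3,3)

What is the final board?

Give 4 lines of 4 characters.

Answer: .WB.
WB.B
WB..
W.BW

Derivation:
Move 1: B@(2,1) -> caps B=0 W=0
Move 2: W@(0,1) -> caps B=0 W=0
Move 3: B@(0,2) -> caps B=0 W=0
Move 4: W@(3,0) -> caps B=0 W=0
Move 5: B@(0,0) -> caps B=0 W=0
Move 6: W@(1,0) -> caps B=0 W=1
Move 7: B@(1,1) -> caps B=0 W=1
Move 8: W@(0,3) -> caps B=0 W=1
Move 9: B@(1,3) -> caps B=1 W=1
Move 10: W@(2,0) -> caps B=1 W=1
Move 11: B@(3,2) -> caps B=1 W=1
Move 12: W@(3,3) -> caps B=1 W=1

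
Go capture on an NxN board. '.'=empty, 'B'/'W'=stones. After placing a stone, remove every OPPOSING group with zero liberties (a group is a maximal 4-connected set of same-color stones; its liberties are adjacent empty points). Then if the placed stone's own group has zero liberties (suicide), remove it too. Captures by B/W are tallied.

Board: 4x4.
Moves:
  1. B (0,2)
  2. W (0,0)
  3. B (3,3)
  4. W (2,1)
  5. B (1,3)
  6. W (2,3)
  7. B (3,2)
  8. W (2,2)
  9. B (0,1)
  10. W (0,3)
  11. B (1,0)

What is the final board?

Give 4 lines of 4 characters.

Answer: .BB.
B..B
.WWW
..BB

Derivation:
Move 1: B@(0,2) -> caps B=0 W=0
Move 2: W@(0,0) -> caps B=0 W=0
Move 3: B@(3,3) -> caps B=0 W=0
Move 4: W@(2,1) -> caps B=0 W=0
Move 5: B@(1,3) -> caps B=0 W=0
Move 6: W@(2,3) -> caps B=0 W=0
Move 7: B@(3,2) -> caps B=0 W=0
Move 8: W@(2,2) -> caps B=0 W=0
Move 9: B@(0,1) -> caps B=0 W=0
Move 10: W@(0,3) -> caps B=0 W=0
Move 11: B@(1,0) -> caps B=1 W=0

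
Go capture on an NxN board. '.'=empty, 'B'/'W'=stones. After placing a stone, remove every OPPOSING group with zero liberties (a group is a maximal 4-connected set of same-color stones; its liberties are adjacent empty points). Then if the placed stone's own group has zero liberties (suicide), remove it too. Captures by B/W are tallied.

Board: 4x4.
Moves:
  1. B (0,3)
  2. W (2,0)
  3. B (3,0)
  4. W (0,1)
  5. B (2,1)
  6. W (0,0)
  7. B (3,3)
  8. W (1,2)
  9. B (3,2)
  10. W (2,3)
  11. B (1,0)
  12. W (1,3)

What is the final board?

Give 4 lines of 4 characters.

Move 1: B@(0,3) -> caps B=0 W=0
Move 2: W@(2,0) -> caps B=0 W=0
Move 3: B@(3,0) -> caps B=0 W=0
Move 4: W@(0,1) -> caps B=0 W=0
Move 5: B@(2,1) -> caps B=0 W=0
Move 6: W@(0,0) -> caps B=0 W=0
Move 7: B@(3,3) -> caps B=0 W=0
Move 8: W@(1,2) -> caps B=0 W=0
Move 9: B@(3,2) -> caps B=0 W=0
Move 10: W@(2,3) -> caps B=0 W=0
Move 11: B@(1,0) -> caps B=1 W=0
Move 12: W@(1,3) -> caps B=1 W=0

Answer: WW.B
B.WW
.B.W
B.BB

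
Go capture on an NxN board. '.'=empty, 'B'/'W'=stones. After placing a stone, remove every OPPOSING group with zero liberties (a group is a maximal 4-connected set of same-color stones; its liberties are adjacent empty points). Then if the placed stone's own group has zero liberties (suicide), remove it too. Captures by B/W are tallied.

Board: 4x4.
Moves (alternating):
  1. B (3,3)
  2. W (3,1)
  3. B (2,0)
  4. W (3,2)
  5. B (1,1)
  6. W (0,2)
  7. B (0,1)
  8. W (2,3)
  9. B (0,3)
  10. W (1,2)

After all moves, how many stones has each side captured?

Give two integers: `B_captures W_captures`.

Answer: 0 1

Derivation:
Move 1: B@(3,3) -> caps B=0 W=0
Move 2: W@(3,1) -> caps B=0 W=0
Move 3: B@(2,0) -> caps B=0 W=0
Move 4: W@(3,2) -> caps B=0 W=0
Move 5: B@(1,1) -> caps B=0 W=0
Move 6: W@(0,2) -> caps B=0 W=0
Move 7: B@(0,1) -> caps B=0 W=0
Move 8: W@(2,3) -> caps B=0 W=1
Move 9: B@(0,3) -> caps B=0 W=1
Move 10: W@(1,2) -> caps B=0 W=1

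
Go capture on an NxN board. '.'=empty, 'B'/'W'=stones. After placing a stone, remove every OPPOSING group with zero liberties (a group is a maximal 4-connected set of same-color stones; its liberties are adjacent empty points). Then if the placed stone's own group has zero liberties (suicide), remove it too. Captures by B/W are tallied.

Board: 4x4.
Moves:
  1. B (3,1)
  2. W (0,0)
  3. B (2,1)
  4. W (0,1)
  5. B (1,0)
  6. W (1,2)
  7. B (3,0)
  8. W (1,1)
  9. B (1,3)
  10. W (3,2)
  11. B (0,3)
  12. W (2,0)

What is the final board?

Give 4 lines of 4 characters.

Move 1: B@(3,1) -> caps B=0 W=0
Move 2: W@(0,0) -> caps B=0 W=0
Move 3: B@(2,1) -> caps B=0 W=0
Move 4: W@(0,1) -> caps B=0 W=0
Move 5: B@(1,0) -> caps B=0 W=0
Move 6: W@(1,2) -> caps B=0 W=0
Move 7: B@(3,0) -> caps B=0 W=0
Move 8: W@(1,1) -> caps B=0 W=0
Move 9: B@(1,3) -> caps B=0 W=0
Move 10: W@(3,2) -> caps B=0 W=0
Move 11: B@(0,3) -> caps B=0 W=0
Move 12: W@(2,0) -> caps B=0 W=1

Answer: WW.B
.WWB
WB..
BBW.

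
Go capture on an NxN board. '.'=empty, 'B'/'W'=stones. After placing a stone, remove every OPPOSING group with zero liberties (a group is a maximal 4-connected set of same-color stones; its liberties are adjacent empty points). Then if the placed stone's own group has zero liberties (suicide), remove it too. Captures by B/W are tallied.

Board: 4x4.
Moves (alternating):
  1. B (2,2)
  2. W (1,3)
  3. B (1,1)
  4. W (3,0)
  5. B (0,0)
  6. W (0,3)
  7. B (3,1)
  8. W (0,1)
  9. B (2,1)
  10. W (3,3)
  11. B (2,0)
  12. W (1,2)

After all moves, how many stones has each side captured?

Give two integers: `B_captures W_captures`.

Move 1: B@(2,2) -> caps B=0 W=0
Move 2: W@(1,3) -> caps B=0 W=0
Move 3: B@(1,1) -> caps B=0 W=0
Move 4: W@(3,0) -> caps B=0 W=0
Move 5: B@(0,0) -> caps B=0 W=0
Move 6: W@(0,3) -> caps B=0 W=0
Move 7: B@(3,1) -> caps B=0 W=0
Move 8: W@(0,1) -> caps B=0 W=0
Move 9: B@(2,1) -> caps B=0 W=0
Move 10: W@(3,3) -> caps B=0 W=0
Move 11: B@(2,0) -> caps B=1 W=0
Move 12: W@(1,2) -> caps B=1 W=0

Answer: 1 0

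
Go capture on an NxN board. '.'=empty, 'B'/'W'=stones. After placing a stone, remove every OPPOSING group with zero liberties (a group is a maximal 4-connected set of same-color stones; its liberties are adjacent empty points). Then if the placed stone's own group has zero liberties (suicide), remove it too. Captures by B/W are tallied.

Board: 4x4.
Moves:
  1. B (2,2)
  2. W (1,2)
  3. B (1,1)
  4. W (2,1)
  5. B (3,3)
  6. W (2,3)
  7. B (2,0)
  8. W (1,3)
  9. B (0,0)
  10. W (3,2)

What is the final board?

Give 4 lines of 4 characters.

Answer: B...
.BWW
BW.W
..W.

Derivation:
Move 1: B@(2,2) -> caps B=0 W=0
Move 2: W@(1,2) -> caps B=0 W=0
Move 3: B@(1,1) -> caps B=0 W=0
Move 4: W@(2,1) -> caps B=0 W=0
Move 5: B@(3,3) -> caps B=0 W=0
Move 6: W@(2,3) -> caps B=0 W=0
Move 7: B@(2,0) -> caps B=0 W=0
Move 8: W@(1,3) -> caps B=0 W=0
Move 9: B@(0,0) -> caps B=0 W=0
Move 10: W@(3,2) -> caps B=0 W=2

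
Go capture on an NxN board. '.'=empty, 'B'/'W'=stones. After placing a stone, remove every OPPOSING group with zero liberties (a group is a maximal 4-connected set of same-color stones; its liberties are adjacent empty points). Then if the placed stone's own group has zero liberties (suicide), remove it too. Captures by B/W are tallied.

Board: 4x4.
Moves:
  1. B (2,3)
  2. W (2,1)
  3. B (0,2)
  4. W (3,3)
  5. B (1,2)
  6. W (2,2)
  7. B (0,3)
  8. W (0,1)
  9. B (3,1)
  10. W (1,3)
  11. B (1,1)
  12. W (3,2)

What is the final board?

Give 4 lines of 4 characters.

Move 1: B@(2,3) -> caps B=0 W=0
Move 2: W@(2,1) -> caps B=0 W=0
Move 3: B@(0,2) -> caps B=0 W=0
Move 4: W@(3,3) -> caps B=0 W=0
Move 5: B@(1,2) -> caps B=0 W=0
Move 6: W@(2,2) -> caps B=0 W=0
Move 7: B@(0,3) -> caps B=0 W=0
Move 8: W@(0,1) -> caps B=0 W=0
Move 9: B@(3,1) -> caps B=0 W=0
Move 10: W@(1,3) -> caps B=0 W=1
Move 11: B@(1,1) -> caps B=0 W=1
Move 12: W@(3,2) -> caps B=0 W=1

Answer: .WBB
.BBW
.WW.
.BWW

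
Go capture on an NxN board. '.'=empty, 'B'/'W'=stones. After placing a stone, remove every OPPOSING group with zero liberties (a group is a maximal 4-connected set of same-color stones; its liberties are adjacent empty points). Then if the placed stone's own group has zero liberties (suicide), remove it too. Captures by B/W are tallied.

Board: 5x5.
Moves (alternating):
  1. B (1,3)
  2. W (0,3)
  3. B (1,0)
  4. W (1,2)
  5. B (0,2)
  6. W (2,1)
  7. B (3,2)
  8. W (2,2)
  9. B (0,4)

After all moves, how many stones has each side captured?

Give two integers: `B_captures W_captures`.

Answer: 1 0

Derivation:
Move 1: B@(1,3) -> caps B=0 W=0
Move 2: W@(0,3) -> caps B=0 W=0
Move 3: B@(1,0) -> caps B=0 W=0
Move 4: W@(1,2) -> caps B=0 W=0
Move 5: B@(0,2) -> caps B=0 W=0
Move 6: W@(2,1) -> caps B=0 W=0
Move 7: B@(3,2) -> caps B=0 W=0
Move 8: W@(2,2) -> caps B=0 W=0
Move 9: B@(0,4) -> caps B=1 W=0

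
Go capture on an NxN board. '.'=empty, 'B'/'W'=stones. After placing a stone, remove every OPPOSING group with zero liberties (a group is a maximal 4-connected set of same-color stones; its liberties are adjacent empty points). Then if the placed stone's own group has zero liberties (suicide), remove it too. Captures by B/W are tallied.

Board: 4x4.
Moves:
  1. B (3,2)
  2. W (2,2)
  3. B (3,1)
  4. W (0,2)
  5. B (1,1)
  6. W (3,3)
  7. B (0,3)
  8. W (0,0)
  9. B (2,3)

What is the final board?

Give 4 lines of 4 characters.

Answer: W.WB
.B..
..WB
.BB.

Derivation:
Move 1: B@(3,2) -> caps B=0 W=0
Move 2: W@(2,2) -> caps B=0 W=0
Move 3: B@(3,1) -> caps B=0 W=0
Move 4: W@(0,2) -> caps B=0 W=0
Move 5: B@(1,1) -> caps B=0 W=0
Move 6: W@(3,3) -> caps B=0 W=0
Move 7: B@(0,3) -> caps B=0 W=0
Move 8: W@(0,0) -> caps B=0 W=0
Move 9: B@(2,3) -> caps B=1 W=0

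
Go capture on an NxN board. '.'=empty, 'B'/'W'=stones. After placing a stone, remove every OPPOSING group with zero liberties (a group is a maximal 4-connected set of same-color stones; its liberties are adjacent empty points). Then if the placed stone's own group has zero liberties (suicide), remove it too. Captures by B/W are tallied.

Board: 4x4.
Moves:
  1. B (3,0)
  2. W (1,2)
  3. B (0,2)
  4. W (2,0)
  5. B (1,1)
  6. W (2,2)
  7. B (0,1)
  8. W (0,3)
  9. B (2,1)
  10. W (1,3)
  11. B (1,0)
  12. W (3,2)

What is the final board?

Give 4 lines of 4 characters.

Answer: .BBW
BBWW
.BW.
B.W.

Derivation:
Move 1: B@(3,0) -> caps B=0 W=0
Move 2: W@(1,2) -> caps B=0 W=0
Move 3: B@(0,2) -> caps B=0 W=0
Move 4: W@(2,0) -> caps B=0 W=0
Move 5: B@(1,1) -> caps B=0 W=0
Move 6: W@(2,2) -> caps B=0 W=0
Move 7: B@(0,1) -> caps B=0 W=0
Move 8: W@(0,3) -> caps B=0 W=0
Move 9: B@(2,1) -> caps B=0 W=0
Move 10: W@(1,3) -> caps B=0 W=0
Move 11: B@(1,0) -> caps B=1 W=0
Move 12: W@(3,2) -> caps B=1 W=0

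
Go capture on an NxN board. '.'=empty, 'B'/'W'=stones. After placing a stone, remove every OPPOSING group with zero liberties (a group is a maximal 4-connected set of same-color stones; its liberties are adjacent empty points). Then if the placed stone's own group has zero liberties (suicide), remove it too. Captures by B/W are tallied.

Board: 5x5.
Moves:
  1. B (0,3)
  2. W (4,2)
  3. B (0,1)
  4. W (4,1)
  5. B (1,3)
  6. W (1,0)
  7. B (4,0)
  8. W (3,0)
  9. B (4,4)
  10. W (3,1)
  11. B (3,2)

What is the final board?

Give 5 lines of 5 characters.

Move 1: B@(0,3) -> caps B=0 W=0
Move 2: W@(4,2) -> caps B=0 W=0
Move 3: B@(0,1) -> caps B=0 W=0
Move 4: W@(4,1) -> caps B=0 W=0
Move 5: B@(1,3) -> caps B=0 W=0
Move 6: W@(1,0) -> caps B=0 W=0
Move 7: B@(4,0) -> caps B=0 W=0
Move 8: W@(3,0) -> caps B=0 W=1
Move 9: B@(4,4) -> caps B=0 W=1
Move 10: W@(3,1) -> caps B=0 W=1
Move 11: B@(3,2) -> caps B=0 W=1

Answer: .B.B.
W..B.
.....
WWB..
.WW.B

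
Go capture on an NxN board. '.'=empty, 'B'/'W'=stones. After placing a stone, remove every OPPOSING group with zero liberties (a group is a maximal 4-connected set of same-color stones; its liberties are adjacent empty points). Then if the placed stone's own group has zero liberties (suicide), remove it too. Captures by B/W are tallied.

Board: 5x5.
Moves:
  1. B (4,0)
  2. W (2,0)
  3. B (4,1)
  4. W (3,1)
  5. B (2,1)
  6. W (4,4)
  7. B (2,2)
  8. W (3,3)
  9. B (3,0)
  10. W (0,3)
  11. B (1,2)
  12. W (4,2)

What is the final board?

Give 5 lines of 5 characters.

Answer: ...W.
..B..
WBB..
.W.W.
..W.W

Derivation:
Move 1: B@(4,0) -> caps B=0 W=0
Move 2: W@(2,0) -> caps B=0 W=0
Move 3: B@(4,1) -> caps B=0 W=0
Move 4: W@(3,1) -> caps B=0 W=0
Move 5: B@(2,1) -> caps B=0 W=0
Move 6: W@(4,4) -> caps B=0 W=0
Move 7: B@(2,2) -> caps B=0 W=0
Move 8: W@(3,3) -> caps B=0 W=0
Move 9: B@(3,0) -> caps B=0 W=0
Move 10: W@(0,3) -> caps B=0 W=0
Move 11: B@(1,2) -> caps B=0 W=0
Move 12: W@(4,2) -> caps B=0 W=3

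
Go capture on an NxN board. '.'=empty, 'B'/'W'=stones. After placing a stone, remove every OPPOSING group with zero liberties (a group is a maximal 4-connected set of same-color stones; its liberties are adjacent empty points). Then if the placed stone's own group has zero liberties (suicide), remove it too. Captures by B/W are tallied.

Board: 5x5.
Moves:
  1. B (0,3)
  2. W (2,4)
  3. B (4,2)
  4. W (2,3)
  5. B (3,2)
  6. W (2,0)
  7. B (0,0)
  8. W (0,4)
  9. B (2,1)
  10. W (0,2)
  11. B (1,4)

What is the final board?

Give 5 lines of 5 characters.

Move 1: B@(0,3) -> caps B=0 W=0
Move 2: W@(2,4) -> caps B=0 W=0
Move 3: B@(4,2) -> caps B=0 W=0
Move 4: W@(2,3) -> caps B=0 W=0
Move 5: B@(3,2) -> caps B=0 W=0
Move 6: W@(2,0) -> caps B=0 W=0
Move 7: B@(0,0) -> caps B=0 W=0
Move 8: W@(0,4) -> caps B=0 W=0
Move 9: B@(2,1) -> caps B=0 W=0
Move 10: W@(0,2) -> caps B=0 W=0
Move 11: B@(1,4) -> caps B=1 W=0

Answer: B.WB.
....B
WB.WW
..B..
..B..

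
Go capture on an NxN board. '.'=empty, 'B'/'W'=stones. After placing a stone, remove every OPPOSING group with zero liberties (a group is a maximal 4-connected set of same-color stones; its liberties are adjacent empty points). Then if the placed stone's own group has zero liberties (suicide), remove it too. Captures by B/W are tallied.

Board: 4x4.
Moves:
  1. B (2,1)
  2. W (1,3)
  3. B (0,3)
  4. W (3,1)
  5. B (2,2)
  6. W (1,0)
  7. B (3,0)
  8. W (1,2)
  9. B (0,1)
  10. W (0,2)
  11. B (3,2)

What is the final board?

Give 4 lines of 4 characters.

Move 1: B@(2,1) -> caps B=0 W=0
Move 2: W@(1,3) -> caps B=0 W=0
Move 3: B@(0,3) -> caps B=0 W=0
Move 4: W@(3,1) -> caps B=0 W=0
Move 5: B@(2,2) -> caps B=0 W=0
Move 6: W@(1,0) -> caps B=0 W=0
Move 7: B@(3,0) -> caps B=0 W=0
Move 8: W@(1,2) -> caps B=0 W=0
Move 9: B@(0,1) -> caps B=0 W=0
Move 10: W@(0,2) -> caps B=0 W=1
Move 11: B@(3,2) -> caps B=1 W=1

Answer: .BW.
W.WW
.BB.
B.B.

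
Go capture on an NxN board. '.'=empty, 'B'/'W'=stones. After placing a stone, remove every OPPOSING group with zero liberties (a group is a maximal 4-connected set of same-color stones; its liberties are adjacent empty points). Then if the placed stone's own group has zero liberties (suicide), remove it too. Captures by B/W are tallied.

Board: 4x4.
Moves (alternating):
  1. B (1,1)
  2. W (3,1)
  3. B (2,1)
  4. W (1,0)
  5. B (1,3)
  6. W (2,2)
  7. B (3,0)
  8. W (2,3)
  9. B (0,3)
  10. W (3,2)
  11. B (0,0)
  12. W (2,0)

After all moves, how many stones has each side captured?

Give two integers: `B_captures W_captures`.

Move 1: B@(1,1) -> caps B=0 W=0
Move 2: W@(3,1) -> caps B=0 W=0
Move 3: B@(2,1) -> caps B=0 W=0
Move 4: W@(1,0) -> caps B=0 W=0
Move 5: B@(1,3) -> caps B=0 W=0
Move 6: W@(2,2) -> caps B=0 W=0
Move 7: B@(3,0) -> caps B=0 W=0
Move 8: W@(2,3) -> caps B=0 W=0
Move 9: B@(0,3) -> caps B=0 W=0
Move 10: W@(3,2) -> caps B=0 W=0
Move 11: B@(0,0) -> caps B=0 W=0
Move 12: W@(2,0) -> caps B=0 W=1

Answer: 0 1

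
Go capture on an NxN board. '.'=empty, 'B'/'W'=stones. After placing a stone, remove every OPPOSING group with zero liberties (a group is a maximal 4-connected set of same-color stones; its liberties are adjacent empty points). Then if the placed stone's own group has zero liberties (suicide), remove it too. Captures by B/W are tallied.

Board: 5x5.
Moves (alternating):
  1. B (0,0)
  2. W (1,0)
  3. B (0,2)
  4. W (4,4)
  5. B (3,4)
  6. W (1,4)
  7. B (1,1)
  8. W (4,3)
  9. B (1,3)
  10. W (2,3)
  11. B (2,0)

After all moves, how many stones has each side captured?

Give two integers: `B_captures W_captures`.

Move 1: B@(0,0) -> caps B=0 W=0
Move 2: W@(1,0) -> caps B=0 W=0
Move 3: B@(0,2) -> caps B=0 W=0
Move 4: W@(4,4) -> caps B=0 W=0
Move 5: B@(3,4) -> caps B=0 W=0
Move 6: W@(1,4) -> caps B=0 W=0
Move 7: B@(1,1) -> caps B=0 W=0
Move 8: W@(4,3) -> caps B=0 W=0
Move 9: B@(1,3) -> caps B=0 W=0
Move 10: W@(2,3) -> caps B=0 W=0
Move 11: B@(2,0) -> caps B=1 W=0

Answer: 1 0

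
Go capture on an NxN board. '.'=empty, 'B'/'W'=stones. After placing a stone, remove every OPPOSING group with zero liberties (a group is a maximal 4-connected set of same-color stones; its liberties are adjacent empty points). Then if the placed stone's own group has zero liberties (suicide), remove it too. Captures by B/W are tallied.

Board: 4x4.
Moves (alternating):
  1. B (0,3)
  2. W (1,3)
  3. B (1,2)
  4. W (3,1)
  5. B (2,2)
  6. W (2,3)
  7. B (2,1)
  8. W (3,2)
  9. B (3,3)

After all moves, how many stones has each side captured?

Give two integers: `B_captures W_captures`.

Answer: 2 0

Derivation:
Move 1: B@(0,3) -> caps B=0 W=0
Move 2: W@(1,3) -> caps B=0 W=0
Move 3: B@(1,2) -> caps B=0 W=0
Move 4: W@(3,1) -> caps B=0 W=0
Move 5: B@(2,2) -> caps B=0 W=0
Move 6: W@(2,3) -> caps B=0 W=0
Move 7: B@(2,1) -> caps B=0 W=0
Move 8: W@(3,2) -> caps B=0 W=0
Move 9: B@(3,3) -> caps B=2 W=0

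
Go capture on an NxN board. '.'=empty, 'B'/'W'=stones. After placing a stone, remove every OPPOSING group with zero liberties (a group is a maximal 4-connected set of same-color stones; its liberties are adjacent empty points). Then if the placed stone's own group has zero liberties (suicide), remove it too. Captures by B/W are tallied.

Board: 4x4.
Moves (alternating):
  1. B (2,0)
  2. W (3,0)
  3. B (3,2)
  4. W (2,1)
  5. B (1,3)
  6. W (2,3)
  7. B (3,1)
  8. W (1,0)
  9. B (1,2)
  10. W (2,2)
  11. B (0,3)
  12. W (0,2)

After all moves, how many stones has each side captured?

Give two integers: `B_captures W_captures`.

Answer: 1 0

Derivation:
Move 1: B@(2,0) -> caps B=0 W=0
Move 2: W@(3,0) -> caps B=0 W=0
Move 3: B@(3,2) -> caps B=0 W=0
Move 4: W@(2,1) -> caps B=0 W=0
Move 5: B@(1,3) -> caps B=0 W=0
Move 6: W@(2,3) -> caps B=0 W=0
Move 7: B@(3,1) -> caps B=1 W=0
Move 8: W@(1,0) -> caps B=1 W=0
Move 9: B@(1,2) -> caps B=1 W=0
Move 10: W@(2,2) -> caps B=1 W=0
Move 11: B@(0,3) -> caps B=1 W=0
Move 12: W@(0,2) -> caps B=1 W=0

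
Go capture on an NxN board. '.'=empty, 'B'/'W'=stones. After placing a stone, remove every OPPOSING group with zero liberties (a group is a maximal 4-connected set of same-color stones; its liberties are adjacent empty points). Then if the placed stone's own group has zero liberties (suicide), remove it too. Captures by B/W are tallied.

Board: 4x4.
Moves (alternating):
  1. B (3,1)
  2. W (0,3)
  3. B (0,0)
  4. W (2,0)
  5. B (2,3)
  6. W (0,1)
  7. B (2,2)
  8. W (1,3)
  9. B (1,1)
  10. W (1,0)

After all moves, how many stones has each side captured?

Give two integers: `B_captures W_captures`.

Answer: 0 1

Derivation:
Move 1: B@(3,1) -> caps B=0 W=0
Move 2: W@(0,3) -> caps B=0 W=0
Move 3: B@(0,0) -> caps B=0 W=0
Move 4: W@(2,0) -> caps B=0 W=0
Move 5: B@(2,3) -> caps B=0 W=0
Move 6: W@(0,1) -> caps B=0 W=0
Move 7: B@(2,2) -> caps B=0 W=0
Move 8: W@(1,3) -> caps B=0 W=0
Move 9: B@(1,1) -> caps B=0 W=0
Move 10: W@(1,0) -> caps B=0 W=1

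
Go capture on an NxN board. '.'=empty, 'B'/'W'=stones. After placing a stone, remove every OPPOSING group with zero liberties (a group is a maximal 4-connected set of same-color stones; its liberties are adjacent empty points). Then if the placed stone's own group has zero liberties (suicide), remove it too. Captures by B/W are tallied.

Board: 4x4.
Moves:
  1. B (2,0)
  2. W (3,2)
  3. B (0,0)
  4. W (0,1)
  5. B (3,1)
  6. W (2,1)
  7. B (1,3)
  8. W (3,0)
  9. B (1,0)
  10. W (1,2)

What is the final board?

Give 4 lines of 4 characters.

Answer: BW..
B.WB
BW..
W.W.

Derivation:
Move 1: B@(2,0) -> caps B=0 W=0
Move 2: W@(3,2) -> caps B=0 W=0
Move 3: B@(0,0) -> caps B=0 W=0
Move 4: W@(0,1) -> caps B=0 W=0
Move 5: B@(3,1) -> caps B=0 W=0
Move 6: W@(2,1) -> caps B=0 W=0
Move 7: B@(1,3) -> caps B=0 W=0
Move 8: W@(3,0) -> caps B=0 W=1
Move 9: B@(1,0) -> caps B=0 W=1
Move 10: W@(1,2) -> caps B=0 W=1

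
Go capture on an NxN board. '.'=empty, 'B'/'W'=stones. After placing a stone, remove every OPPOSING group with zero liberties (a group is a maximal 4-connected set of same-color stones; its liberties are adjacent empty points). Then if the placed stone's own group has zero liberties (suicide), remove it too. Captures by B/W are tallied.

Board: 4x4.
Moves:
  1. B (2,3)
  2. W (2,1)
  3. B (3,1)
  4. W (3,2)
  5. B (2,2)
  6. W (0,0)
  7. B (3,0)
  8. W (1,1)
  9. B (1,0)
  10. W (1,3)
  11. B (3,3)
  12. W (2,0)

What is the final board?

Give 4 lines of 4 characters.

Answer: W...
.W.W
WWBB
BB.B

Derivation:
Move 1: B@(2,3) -> caps B=0 W=0
Move 2: W@(2,1) -> caps B=0 W=0
Move 3: B@(3,1) -> caps B=0 W=0
Move 4: W@(3,2) -> caps B=0 W=0
Move 5: B@(2,2) -> caps B=0 W=0
Move 6: W@(0,0) -> caps B=0 W=0
Move 7: B@(3,0) -> caps B=0 W=0
Move 8: W@(1,1) -> caps B=0 W=0
Move 9: B@(1,0) -> caps B=0 W=0
Move 10: W@(1,3) -> caps B=0 W=0
Move 11: B@(3,3) -> caps B=1 W=0
Move 12: W@(2,0) -> caps B=1 W=1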